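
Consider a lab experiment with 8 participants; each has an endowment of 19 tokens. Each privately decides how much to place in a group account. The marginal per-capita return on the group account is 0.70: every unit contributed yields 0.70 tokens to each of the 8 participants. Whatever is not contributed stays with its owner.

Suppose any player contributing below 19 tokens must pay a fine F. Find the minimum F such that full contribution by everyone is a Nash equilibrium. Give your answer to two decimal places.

5.70 tokens

Given the others contribute fully, the best deviation is to contribute 0 (any partial contribution still incurs the fine and gives up units whose private return 0.70 is below 1).
Deviating from 19 to 0 saves 19 tokens but forfeits the deviator's share of the drop in the group account: 0.70 × 19 = 13.30.
So the deviation gain is 19 − 13.30 = 5.70, and the fine must be at least 5.70 tokens to wipe it out.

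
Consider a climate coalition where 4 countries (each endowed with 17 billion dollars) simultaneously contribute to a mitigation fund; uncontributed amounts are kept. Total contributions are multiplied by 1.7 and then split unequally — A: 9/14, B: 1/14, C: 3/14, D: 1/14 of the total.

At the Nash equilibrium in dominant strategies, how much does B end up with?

19.06 billion dollars

Player j's private return per contributed unit is 1.7 × (j's share). Contributing is weakly dominant for j when that share is at least 1/1.7 = 0.5882, and contributing 0 is dominant otherwise.
Only A (9/14) clears that bar, contributing 17; the remaining 3 contribute 0. Total contributed: 17.
B keeps 17 and receives 1.7 × 17 × 1/14 = 2.06 from the mitigation fund, for a payoff of 19.06.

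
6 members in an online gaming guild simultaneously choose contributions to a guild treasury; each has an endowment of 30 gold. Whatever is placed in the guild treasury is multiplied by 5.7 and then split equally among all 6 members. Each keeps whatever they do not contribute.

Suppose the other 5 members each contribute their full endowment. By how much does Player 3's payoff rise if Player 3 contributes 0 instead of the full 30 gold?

Switching from a contribution of 30 to 0 lets Player 3 keep an extra 30 gold, but lowers the guild treasury by 30, which costs Player 3 their own share of that drop: 5.7/6 × 30 = 28.50.
Net gain = 30 − 28.50 = 1.50. The private return per contributed unit (0.9500) is below 1, so free-riding is indeed the best response regardless of what the others do.

1.50 gold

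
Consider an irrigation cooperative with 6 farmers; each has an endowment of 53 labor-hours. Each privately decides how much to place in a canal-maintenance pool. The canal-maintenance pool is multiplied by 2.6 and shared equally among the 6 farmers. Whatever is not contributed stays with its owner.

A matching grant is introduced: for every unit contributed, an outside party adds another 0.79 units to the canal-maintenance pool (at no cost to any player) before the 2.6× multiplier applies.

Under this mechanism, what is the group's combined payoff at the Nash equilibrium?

318.00 labor-hours

The effective private return is 2.6 × 1.79 / 6 = 0.7757, which is still under 1, so the mechanism doesn't change anyone's dominant strategy: zero contribution.
Everyone keeps their endowment and the group total is 6 × 53 = 318.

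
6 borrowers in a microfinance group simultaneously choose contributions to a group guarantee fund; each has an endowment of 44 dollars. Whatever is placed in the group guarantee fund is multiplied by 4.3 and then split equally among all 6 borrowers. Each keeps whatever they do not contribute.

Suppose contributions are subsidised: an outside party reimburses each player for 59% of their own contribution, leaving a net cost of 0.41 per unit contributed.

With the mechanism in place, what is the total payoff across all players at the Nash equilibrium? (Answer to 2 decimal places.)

The effective private return per unit is now (4.3/6) / 0.41 = 1.7480 > 1, so every player's dominant strategy flips to full contribution.
At the Nash equilibrium everyone contributes 44. Group total payoff = 6 × (44 × 0.59 + 4.3 × 44) = 1290.96.

1290.96 dollars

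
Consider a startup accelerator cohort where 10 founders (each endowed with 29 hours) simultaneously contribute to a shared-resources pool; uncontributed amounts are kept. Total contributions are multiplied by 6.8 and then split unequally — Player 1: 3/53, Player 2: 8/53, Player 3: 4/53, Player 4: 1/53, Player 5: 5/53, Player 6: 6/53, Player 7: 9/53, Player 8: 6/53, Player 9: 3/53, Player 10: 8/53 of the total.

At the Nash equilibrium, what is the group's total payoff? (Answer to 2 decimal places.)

Player j's private return per contributed unit is 6.8 × (j's share). Contributing is weakly dominant for j when that share is at least 1/6.8 = 0.1471, and contributing 0 is dominant otherwise.
Player 2, Player 7 and Player 10 are above the threshold, contributing 29 each; the remaining 7 contribute 0. Total contributed: 87.
The shared-resources pool pays out 6.8 × 87 = 591.60 in total (split across the unequal shares, but the aggregate is all that matters for the group sum).
The 7 free-riders keep 29 each, adding 203. Group total = 203 + 591.60 = 794.60.

794.60 hours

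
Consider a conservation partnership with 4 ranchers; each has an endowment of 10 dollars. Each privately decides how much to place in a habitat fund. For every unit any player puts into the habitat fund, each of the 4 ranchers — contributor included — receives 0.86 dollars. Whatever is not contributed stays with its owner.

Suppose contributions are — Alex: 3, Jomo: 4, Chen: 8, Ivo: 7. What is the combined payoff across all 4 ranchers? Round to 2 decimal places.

93.68 dollars

Total contributed: 3 + 4 + 8 + 7 = 22; total kept: 4 × 10 − 22 = 18.
The habitat fund pays out 0.86 × 4 × 22 = 75.68 in aggregate.
Group total = 18 + 75.68 = 93.68.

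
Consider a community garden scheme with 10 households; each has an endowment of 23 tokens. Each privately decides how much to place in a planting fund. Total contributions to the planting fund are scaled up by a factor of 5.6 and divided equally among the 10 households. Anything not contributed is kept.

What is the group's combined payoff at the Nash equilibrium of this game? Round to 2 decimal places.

Each contributed unit returns 5.6/10 = 0.5600 to its contributor — below 1 — so contributing 0 is dominant for every player. At the Nash equilibrium everyone keeps their 23, and the group total is 10 × 23 = 230.

230.00 tokens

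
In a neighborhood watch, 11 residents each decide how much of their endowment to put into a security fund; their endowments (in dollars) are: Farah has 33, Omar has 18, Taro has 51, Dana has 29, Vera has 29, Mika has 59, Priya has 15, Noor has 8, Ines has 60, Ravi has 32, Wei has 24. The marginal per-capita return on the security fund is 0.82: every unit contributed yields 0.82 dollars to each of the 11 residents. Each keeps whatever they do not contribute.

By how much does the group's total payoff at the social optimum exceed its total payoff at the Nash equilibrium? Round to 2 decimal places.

2871.16 dollars

The private return per contributed unit is 0.82 < 1 for everyone, so the Nash equilibrium is zero contribution and the group total is Σ E_j = 33 + 18 + 51 + 29 + 29 + 59 + 15 + 8 + 60 + 32 + 24 = 358.
Each contributed unit returns 9.020 to the group, so the social optimum is full contribution by everyone: group total = 9.020 × 358 = 3229.16.
Efficiency loss = (9.020 − 1) × 358 = 2871.16.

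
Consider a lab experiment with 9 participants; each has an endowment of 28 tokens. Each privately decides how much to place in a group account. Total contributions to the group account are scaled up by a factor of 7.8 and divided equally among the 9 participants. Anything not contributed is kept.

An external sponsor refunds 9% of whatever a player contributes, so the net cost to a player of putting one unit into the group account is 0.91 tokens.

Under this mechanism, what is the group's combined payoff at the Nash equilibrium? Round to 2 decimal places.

252.00 tokens

Even with the mechanism, each unit contributed returns only (7.8/9) / 0.91 = 0.9524 per unit of net cost, so contributing nothing is still dominant.
Everyone keeps their endowment and the group total is 9 × 28 = 252.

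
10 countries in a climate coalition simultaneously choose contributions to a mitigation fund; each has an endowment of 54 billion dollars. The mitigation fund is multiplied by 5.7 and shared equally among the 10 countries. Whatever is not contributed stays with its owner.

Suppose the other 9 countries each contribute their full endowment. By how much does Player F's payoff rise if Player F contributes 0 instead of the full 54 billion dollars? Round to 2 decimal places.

23.22 billion dollars

Switching from a contribution of 54 to 0 lets Player F keep an extra 54 billion dollars, but lowers the mitigation fund by 54, which costs Player F their own share of that drop: 5.7/10 × 54 = 30.78.
Net gain = 54 − 30.78 = 23.22. The private return per contributed unit (0.5700) is below 1, so free-riding is indeed the best response regardless of what the others do.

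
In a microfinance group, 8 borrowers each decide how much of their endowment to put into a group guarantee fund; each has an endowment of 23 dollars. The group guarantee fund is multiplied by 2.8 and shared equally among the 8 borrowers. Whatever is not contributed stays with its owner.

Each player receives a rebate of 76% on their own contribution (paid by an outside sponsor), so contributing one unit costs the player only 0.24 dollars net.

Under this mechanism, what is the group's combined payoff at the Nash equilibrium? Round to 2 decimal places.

With the mechanism, a contributed unit returns (2.8/8) / 0.24 = 1.4583 per unit of net cost to the contributor — now above 1 — so contributing fully is weakly dominant for every player.
So the Nash equilibrium is full contribution by all 8; the group earns 8 × (23 × 0.76 + 2.8 × 23) = 655.04.

655.04 dollars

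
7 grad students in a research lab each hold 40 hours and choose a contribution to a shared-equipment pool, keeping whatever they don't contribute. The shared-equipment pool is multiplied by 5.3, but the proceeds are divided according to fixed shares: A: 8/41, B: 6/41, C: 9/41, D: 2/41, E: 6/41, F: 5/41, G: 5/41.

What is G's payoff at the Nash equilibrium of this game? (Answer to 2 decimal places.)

91.71 hours

For player j, contributing a unit is worthwhile iff 5.3 × (j's share) ≥ 1, i.e. iff j's share is at least 0.1887.
A and C clear that bar, contributing 40 each; the remaining 5 contribute 0. Total contributed: 80.
G keeps 40 and receives 5.3 × 80 × 5/41 = 51.71 from the shared-equipment pool, for a payoff of 91.71.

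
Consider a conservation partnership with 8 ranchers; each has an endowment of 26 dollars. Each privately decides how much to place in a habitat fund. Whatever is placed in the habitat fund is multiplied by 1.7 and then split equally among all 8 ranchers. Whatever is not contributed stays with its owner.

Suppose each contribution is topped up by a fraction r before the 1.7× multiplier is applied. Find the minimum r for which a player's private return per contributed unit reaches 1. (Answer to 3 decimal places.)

With matching at rate r, one contributed unit becomes (1 + r) in the habitat fund and returns 1.7 × (1 + r) / 8 to the contributor.
Setting this equal to 1: 1 + r = 8/1.7 = 4.7059.
So the minimum matching rate is r = 4.7059 − 1 = 3.706.

3.706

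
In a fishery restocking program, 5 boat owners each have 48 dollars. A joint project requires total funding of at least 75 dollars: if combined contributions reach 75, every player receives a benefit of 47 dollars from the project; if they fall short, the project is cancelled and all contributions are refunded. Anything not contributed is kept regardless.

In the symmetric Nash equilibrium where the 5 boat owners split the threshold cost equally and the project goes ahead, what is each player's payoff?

80 dollars

Equal share of the threshold: 75/5 = 15.
At this profile no one gains by cutting their contribution: any cut drops the total below 75, the project is cancelled, contributions are refunded, and the deviator ends with 48, which is less than 48 − 15 + 47 = 80. Contributing more than 15 just wastes the excess. So contributing exactly 15 is a best response.
Each player's payoff: 48 − 15 + 47 = 80.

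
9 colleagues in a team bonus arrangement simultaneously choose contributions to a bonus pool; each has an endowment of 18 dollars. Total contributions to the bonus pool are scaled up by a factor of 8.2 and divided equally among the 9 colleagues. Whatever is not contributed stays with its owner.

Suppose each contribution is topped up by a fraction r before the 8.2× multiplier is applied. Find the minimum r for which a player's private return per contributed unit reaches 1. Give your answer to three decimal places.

0.098

With matching at rate r, one contributed unit becomes (1 + r) in the bonus pool and returns 8.2 × (1 + r) / 9 to the contributor.
Setting this equal to 1: 1 + r = 9/8.2 = 1.0976.
So the minimum matching rate is r = 1.0976 − 1 = 0.098.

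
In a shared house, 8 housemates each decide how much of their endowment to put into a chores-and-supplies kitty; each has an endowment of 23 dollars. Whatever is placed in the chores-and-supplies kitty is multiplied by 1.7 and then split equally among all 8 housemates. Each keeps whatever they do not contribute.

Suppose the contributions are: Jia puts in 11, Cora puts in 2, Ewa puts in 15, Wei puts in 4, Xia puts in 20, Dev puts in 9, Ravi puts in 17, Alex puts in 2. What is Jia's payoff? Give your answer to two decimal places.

Total contributed: 11 + 2 + 15 + 4 + 20 + 9 + 17 + 2 = 80.
Each receives 1.7 × 80 / 8 = 17.00 from the chores-and-supplies kitty.
Jia keeps 23 − 11 = 12, so Jia's payoff is 12 + 17.00 = 29.00.

29.00 dollars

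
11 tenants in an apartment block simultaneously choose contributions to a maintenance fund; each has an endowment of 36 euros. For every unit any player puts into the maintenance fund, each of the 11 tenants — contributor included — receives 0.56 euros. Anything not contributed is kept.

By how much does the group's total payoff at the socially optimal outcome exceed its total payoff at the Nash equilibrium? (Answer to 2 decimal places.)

2043.36 euros

The private return per contributed unit is 0.56 < 1, so contributing 0 is dominant for every player. At the Nash equilibrium everyone keeps their 36, and the group total is 11 × 36 = 396.
Each contributed unit returns 6.160 to the group as a whole (0.56 to each of 11 players), which exceeds 1, so the social optimum is full contribution: group total = 6.160 × 396 = 2439.36.
Efficiency loss = 2439.36 − 396 = 2043.36.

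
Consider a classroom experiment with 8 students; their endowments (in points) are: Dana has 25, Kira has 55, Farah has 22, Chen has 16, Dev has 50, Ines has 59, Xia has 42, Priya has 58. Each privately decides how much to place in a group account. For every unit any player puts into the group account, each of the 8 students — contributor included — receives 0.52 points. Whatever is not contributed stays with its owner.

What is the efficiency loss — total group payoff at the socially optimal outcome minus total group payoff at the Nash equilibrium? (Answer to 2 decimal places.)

1033.32 points

The private return per contributed unit is 0.52 < 1 for everyone, so the Nash equilibrium is zero contribution and the group total is Σ E_j = 25 + 55 + 22 + 16 + 50 + 59 + 42 + 58 = 327.
Each contributed unit returns 4.160 to the group, so the social optimum is full contribution by everyone: group total = 4.160 × 327 = 1360.32.
Efficiency loss = (4.160 − 1) × 327 = 1033.32.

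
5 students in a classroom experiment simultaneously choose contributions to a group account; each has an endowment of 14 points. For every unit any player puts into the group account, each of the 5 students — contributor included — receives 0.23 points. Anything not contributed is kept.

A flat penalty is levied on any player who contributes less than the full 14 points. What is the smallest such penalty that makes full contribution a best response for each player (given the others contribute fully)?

10.78 points

Given the others contribute fully, the best deviation is to contribute 0 (any partial contribution still incurs the fine and gives up units whose private return 0.23 is below 1).
Deviating from 14 to 0 saves 14 points but forfeits the deviator's share of the drop in the group account: 0.23 × 14 = 3.22.
So the deviation gain is 14 − 3.22 = 10.78, and the fine must be at least 10.78 points to wipe it out.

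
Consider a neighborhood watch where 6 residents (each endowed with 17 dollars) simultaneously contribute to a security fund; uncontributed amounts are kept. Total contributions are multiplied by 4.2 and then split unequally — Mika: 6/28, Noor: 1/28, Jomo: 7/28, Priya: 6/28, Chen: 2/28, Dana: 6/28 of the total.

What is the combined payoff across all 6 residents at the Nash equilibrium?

156.40 dollars

For player j, contributing a unit is worthwhile iff 4.2 × (j's share) ≥ 1, i.e. iff j's share is at least 0.2381.
Jomo alone (share 7/28) is above the threshold, contributing 17; the remaining 5 contribute 0. Total contributed: 17.
The security fund pays out 4.2 × 17 = 71.40 in total (split across the unequal shares, but the aggregate is all that matters for the group sum).
The 5 free-riders keep 17 each, adding 85. Group total = 85 + 71.40 = 156.40.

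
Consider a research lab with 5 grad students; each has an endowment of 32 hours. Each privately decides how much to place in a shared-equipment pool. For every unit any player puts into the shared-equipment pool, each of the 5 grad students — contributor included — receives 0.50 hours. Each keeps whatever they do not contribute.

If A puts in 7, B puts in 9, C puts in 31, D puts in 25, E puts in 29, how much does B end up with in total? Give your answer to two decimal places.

73.50 hours

Total contributed: 7 + 9 + 31 + 25 + 29 = 101.
Each receives 0.50 × 101 = 50.50 from the shared-equipment pool.
B keeps 32 − 9 = 23, so B's payoff is 23 + 50.50 = 73.50.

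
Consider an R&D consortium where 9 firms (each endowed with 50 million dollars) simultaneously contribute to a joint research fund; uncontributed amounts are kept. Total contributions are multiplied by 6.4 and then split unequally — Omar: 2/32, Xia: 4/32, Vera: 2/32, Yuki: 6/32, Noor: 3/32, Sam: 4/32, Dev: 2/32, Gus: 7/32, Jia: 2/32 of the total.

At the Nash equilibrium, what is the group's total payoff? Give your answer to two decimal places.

For player j, contributing a unit is worthwhile iff 6.4 × (j's share) ≥ 1, i.e. iff j's share is at least 0.1563.
Yuki and Gus clear that bar, contributing 50 each; the remaining 7 contribute 0. Total contributed: 100.
The joint research fund pays out 6.4 × 100 = 640.00 in total (split across the unequal shares, but the aggregate is all that matters for the group sum).
The 7 free-riders keep 50 each, adding 350. Group total = 350 + 640.00 = 990.00.

990.00 million dollars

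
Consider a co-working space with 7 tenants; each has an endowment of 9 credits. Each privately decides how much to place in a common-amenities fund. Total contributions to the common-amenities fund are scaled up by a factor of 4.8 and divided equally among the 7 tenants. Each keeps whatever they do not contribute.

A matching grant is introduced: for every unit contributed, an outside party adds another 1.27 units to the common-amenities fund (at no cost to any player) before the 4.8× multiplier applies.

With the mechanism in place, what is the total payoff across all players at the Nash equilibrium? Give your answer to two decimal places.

With the mechanism, a contributed unit returns 4.8 × 2.27 / 7 = 1.5566 per unit of net cost to the contributor — now above 1 — so contributing fully is weakly dominant for every player.
At the Nash equilibrium everyone contributes 9. Group total payoff = 4.8 × 2.27 × 63 = 686.45.

686.45 credits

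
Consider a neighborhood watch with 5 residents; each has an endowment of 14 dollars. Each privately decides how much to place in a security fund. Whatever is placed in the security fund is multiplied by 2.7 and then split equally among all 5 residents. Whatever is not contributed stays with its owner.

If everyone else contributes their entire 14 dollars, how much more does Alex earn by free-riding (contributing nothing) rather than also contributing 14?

6.44 dollars

Switching from a contribution of 14 to 0 lets Alex keep an extra 14 dollars, but lowers the security fund by 14, which costs Alex their own share of that drop: 2.7/5 × 14 = 7.56.
Net gain = 14 − 7.56 = 6.44. The private return per contributed unit (0.5400) is below 1, so free-riding is indeed the best response regardless of what the others do.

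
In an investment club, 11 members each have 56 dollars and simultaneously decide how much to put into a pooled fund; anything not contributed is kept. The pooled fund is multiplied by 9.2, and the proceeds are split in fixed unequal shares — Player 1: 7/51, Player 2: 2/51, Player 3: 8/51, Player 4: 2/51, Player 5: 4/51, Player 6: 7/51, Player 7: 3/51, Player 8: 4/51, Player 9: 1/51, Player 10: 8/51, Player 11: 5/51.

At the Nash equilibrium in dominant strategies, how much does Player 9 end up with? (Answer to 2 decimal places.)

A player with share s gets back 9.2·s per unit contributed, so full contribution is dominant for anyone with s > 1/9.2 = 0.1087 and zero contribution is dominant for anyone below.
The shares above 0.1087 belong to Player 1, Player 3, Player 6 and Player 10, contributing 56 each; the remaining 7 contribute 0. Total contributed: 224.
Player 9 keeps 56 and receives 9.2 × 224 × 1/51 = 40.41 from the pooled fund, for a payoff of 96.41.

96.41 dollars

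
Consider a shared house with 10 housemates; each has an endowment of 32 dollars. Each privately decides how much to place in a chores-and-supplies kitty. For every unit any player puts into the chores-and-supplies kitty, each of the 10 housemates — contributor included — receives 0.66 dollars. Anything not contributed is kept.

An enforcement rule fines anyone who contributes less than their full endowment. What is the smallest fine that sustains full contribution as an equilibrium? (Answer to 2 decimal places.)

Given the others contribute fully, the best deviation is to contribute 0 (any partial contribution still incurs the fine and gives up units whose private return 0.66 is below 1).
Deviating from 32 to 0 saves 32 dollars but forfeits the deviator's share of the drop in the chores-and-supplies kitty: 0.66 × 32 = 21.12.
So the deviation gain is 32 − 21.12 = 10.88, and the fine must be at least 10.88 dollars to wipe it out.

10.88 dollars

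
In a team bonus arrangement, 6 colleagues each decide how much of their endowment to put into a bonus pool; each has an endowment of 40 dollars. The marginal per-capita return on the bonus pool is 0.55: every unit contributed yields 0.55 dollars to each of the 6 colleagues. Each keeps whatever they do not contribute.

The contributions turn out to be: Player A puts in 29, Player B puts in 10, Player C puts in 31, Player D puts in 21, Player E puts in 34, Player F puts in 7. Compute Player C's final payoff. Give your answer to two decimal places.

81.60 dollars

Total contributed: 29 + 10 + 31 + 21 + 34 + 7 = 132.
Each receives 0.55 × 132 = 72.60 from the bonus pool.
Player C keeps 40 − 31 = 9, so Player C's payoff is 9 + 72.60 = 81.60.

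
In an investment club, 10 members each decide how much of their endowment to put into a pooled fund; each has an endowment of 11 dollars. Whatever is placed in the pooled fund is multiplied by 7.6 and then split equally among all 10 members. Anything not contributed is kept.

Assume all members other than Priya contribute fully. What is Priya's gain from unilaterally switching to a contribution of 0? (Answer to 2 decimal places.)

2.64 dollars

Switching from a contribution of 11 to 0 lets Priya keep an extra 11 dollars, but lowers the pooled fund by 11, which costs Priya their own share of that drop: 7.6/10 × 11 = 8.36.
Net gain = 11 − 8.36 = 2.64. The private return per contributed unit (0.7600) is below 1, so free-riding is indeed the best response regardless of what the others do.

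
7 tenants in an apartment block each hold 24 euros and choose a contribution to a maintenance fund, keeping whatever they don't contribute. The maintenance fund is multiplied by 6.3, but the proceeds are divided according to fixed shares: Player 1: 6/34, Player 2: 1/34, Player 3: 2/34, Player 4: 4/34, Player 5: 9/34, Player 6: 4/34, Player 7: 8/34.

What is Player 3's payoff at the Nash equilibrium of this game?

For player j, contributing a unit is worthwhile iff 6.3 × (j's share) ≥ 1, i.e. iff j's share is at least 0.1587.
Player 1, Player 5 and Player 7 are above the threshold, contributing 24 each; the remaining 4 contribute 0. Total contributed: 72.
Player 3 keeps 24 and receives 6.3 × 72 × 2/34 = 26.68 from the maintenance fund, for a payoff of 50.68.

50.68 euros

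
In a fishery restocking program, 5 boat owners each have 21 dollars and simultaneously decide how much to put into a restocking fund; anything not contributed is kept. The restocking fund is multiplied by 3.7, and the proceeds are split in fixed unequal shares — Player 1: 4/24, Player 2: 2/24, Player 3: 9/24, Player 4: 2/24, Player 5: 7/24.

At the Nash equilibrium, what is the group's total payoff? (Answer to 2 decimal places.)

Player j's private return per contributed unit is 3.7 × (j's share). Contributing is weakly dominant for j when that share is at least 1/3.7 = 0.2703, and contributing 0 is dominant otherwise.
Player 3 and Player 5 clear that bar, contributing 21 each; the remaining 3 contribute 0. Total contributed: 42.
The restocking fund pays out 3.7 × 42 = 155.40 in total (split across the unequal shares, but the aggregate is all that matters for the group sum).
The 3 free-riders keep 21 each, adding 63. Group total = 63 + 155.40 = 218.40.

218.40 dollars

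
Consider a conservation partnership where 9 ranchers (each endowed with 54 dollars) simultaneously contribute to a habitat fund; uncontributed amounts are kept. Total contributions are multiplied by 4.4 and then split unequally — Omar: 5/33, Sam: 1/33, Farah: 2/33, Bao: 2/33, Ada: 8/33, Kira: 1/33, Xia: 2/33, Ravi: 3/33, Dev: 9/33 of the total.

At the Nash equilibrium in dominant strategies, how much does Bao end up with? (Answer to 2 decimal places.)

82.80 dollars

Each unit j contributes comes back to j as 4.4 × (j's share), so j prefers to contribute only if that share exceeds 1/4.4 = 0.2273; otherwise keeping the unit dominates.
Ada and Dev are above the threshold, contributing 54 each; the remaining 7 contribute 0. Total contributed: 108.
Bao keeps 54 and receives 4.4 × 108 × 2/33 = 28.80 from the habitat fund, for a payoff of 82.80.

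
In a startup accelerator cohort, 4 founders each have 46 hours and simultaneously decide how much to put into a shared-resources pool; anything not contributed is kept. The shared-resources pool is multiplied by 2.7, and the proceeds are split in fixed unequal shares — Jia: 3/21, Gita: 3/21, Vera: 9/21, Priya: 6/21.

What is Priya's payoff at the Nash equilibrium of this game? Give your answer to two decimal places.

81.49 hours

Player j's private return per contributed unit is 2.7 × (j's share). Contributing is weakly dominant for j when that share is at least 1/2.7 = 0.3704, and contributing 0 is dominant otherwise.
The only share above 0.3704 is Vera's 9/21, contributing 46; the remaining 3 contribute 0. Total contributed: 46.
Priya keeps 46 and receives 2.7 × 46 × 6/21 = 35.49 from the shared-resources pool, for a payoff of 81.49.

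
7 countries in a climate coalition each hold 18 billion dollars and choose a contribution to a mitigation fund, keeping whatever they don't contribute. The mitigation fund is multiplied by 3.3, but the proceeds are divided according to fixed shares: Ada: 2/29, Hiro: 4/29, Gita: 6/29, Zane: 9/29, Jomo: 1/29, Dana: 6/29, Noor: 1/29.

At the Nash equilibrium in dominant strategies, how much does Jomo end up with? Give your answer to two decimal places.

Player j's private return per contributed unit is 3.3 × (j's share). Contributing is weakly dominant for j when that share is at least 1/3.3 = 0.3030, and contributing 0 is dominant otherwise.
Zane alone (share 9/29) is above the threshold, contributing 18; the remaining 6 contribute 0. Total contributed: 18.
Jomo keeps 18 and receives 3.3 × 18 × 1/29 = 2.05 from the mitigation fund, for a payoff of 20.05.

20.05 billion dollars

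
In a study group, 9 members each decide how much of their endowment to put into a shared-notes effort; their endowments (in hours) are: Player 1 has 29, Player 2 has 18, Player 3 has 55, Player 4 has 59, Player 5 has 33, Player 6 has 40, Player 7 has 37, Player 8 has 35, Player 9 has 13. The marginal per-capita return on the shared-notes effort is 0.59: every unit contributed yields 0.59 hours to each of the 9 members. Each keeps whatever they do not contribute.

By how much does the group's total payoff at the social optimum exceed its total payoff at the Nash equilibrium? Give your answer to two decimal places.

1374.89 hours

The private return per contributed unit is 0.59 < 1 for everyone, so the Nash equilibrium is zero contribution and the group total is Σ E_j = 29 + 18 + 55 + 59 + 33 + 40 + 37 + 35 + 13 = 319.
Each contributed unit returns 5.310 to the group, so the social optimum is full contribution by everyone: group total = 5.310 × 319 = 1693.89.
Efficiency loss = (5.310 − 1) × 319 = 1374.89.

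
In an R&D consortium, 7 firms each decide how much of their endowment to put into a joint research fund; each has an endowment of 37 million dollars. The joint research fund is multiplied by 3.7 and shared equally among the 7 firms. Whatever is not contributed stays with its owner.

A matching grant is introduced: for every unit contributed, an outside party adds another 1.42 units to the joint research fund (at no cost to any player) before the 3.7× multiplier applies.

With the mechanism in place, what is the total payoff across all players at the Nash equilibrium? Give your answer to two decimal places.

2319.09 million dollars

Under the mechanism each unit contributed yields 3.7 × 2.42 / 7 = 1.2791 back to its contributor per unit of net cost, which exceeds 1, making full contribution the dominant choice for everyone.
At the Nash equilibrium everyone contributes 37. Group total payoff = 3.7 × 2.42 × 259 = 2319.09.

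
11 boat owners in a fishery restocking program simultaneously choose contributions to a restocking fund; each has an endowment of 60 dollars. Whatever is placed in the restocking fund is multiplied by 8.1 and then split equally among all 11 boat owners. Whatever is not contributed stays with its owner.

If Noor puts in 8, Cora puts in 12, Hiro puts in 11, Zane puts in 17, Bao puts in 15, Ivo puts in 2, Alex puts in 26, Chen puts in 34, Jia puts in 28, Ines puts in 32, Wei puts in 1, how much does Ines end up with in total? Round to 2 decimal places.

Total contributed: 8 + 12 + 11 + 17 + 15 + 2 + 26 + 34 + 28 + 32 + 1 = 186.
Each receives 8.1 × 186 / 11 = 136.96 from the restocking fund.
Ines keeps 60 − 32 = 28, so Ines's payoff is 28 + 136.96 = 164.96.

164.96 dollars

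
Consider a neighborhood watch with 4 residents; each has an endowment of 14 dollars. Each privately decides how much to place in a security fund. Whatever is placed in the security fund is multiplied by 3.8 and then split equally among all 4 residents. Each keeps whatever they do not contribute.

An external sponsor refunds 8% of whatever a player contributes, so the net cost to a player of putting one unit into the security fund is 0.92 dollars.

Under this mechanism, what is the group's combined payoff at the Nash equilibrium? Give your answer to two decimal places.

217.28 dollars

With the mechanism, a contributed unit returns (3.8/4) / 0.92 = 1.0326 per unit of net cost to the contributor — now above 1 — so contributing fully is weakly dominant for every player.
So the Nash equilibrium is full contribution by all 4; the group earns 4 × (14 × 0.08 + 3.8 × 14) = 217.28.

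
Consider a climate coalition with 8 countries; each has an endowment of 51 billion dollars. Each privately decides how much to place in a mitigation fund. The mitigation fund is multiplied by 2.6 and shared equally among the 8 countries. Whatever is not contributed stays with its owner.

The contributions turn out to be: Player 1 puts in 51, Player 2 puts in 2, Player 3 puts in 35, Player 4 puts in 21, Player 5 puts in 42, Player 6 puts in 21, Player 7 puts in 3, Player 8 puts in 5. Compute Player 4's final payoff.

88.50 billion dollars

Total contributed: 51 + 2 + 35 + 21 + 42 + 21 + 3 + 5 = 180.
Each receives 2.6 × 180 / 8 = 58.50 from the mitigation fund.
Player 4 keeps 51 − 21 = 30, so Player 4's payoff is 30 + 58.50 = 88.50.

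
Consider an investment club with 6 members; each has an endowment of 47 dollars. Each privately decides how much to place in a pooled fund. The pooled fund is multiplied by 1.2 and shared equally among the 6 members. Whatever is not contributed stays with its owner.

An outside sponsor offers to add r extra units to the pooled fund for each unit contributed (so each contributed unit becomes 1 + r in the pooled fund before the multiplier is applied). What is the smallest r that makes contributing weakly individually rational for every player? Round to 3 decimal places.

4.000

With matching at rate r, one contributed unit becomes (1 + r) in the pooled fund and returns 1.2 × (1 + r) / 6 to the contributor.
Setting this equal to 1: 1 + r = 6/1.2 = 5.0000.
So the minimum matching rate is r = 5.0000 − 1 = 4.000.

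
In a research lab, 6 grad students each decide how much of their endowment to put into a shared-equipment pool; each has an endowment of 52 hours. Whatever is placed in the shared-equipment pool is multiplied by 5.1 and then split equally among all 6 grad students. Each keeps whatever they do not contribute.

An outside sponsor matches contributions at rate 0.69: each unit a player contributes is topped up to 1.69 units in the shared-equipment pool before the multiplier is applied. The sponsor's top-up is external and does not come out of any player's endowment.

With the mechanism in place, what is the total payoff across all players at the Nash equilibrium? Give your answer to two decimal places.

2689.13 hours

With the mechanism, a contributed unit returns 5.1 × 1.69 / 6 = 1.4365 per unit of net cost to the contributor — now above 1 — so contributing fully is weakly dominant for every player.
So the Nash equilibrium is full contribution by all 6; the group earns 5.1 × 1.69 × 312 = 2689.13.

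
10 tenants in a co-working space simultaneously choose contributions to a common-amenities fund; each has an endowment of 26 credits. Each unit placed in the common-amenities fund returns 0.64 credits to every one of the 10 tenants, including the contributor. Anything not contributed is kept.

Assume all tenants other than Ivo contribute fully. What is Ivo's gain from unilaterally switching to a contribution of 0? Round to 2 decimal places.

Switching from a contribution of 26 to 0 lets Ivo keep an extra 26 credits, but lowers the common-amenities fund by 26, which costs Ivo their own share of that drop: 0.64 × 26 = 16.64.
Net gain = 26 − 16.64 = 9.36. The private return per contributed unit (0.64) is below 1, so free-riding is indeed the best response regardless of what the others do.

9.36 credits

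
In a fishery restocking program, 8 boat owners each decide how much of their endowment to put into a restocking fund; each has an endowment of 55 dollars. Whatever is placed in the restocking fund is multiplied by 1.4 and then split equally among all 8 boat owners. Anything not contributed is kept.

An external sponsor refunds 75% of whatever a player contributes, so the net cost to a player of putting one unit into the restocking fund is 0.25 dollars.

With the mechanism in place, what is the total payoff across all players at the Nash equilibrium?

Even with the mechanism, each unit contributed returns only (1.4/8) / 0.25 = 0.7000 per unit of net cost, so contributing nothing is still dominant.
At the Nash equilibrium no one contributes; group total payoff = 8 × 55 = 440.

440.00 dollars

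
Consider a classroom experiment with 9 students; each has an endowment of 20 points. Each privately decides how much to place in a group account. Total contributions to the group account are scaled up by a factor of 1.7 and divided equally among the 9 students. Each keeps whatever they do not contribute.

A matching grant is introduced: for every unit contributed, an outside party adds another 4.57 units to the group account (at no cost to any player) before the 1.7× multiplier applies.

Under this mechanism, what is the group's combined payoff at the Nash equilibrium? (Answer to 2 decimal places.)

Under the mechanism each unit contributed yields 1.7 × 5.57 / 9 = 1.0521 back to its contributor per unit of net cost, which exceeds 1, making full contribution the dominant choice for everyone.
So the Nash equilibrium is full contribution by all 9; the group earns 1.7 × 5.57 × 180 = 1704.42.

1704.42 points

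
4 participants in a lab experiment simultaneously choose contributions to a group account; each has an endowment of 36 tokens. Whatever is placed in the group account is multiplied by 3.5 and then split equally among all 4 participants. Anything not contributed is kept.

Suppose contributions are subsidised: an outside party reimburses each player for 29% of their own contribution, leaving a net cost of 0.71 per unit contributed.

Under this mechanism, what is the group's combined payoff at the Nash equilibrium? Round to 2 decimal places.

With the mechanism, a contributed unit returns (3.5/4) / 0.71 = 1.2324 per unit of net cost to the contributor — now above 1 — so contributing fully is weakly dominant for every player.
So the Nash equilibrium is full contribution by all 4; the group earns 4 × (36 × 0.29 + 3.5 × 36) = 545.76.

545.76 tokens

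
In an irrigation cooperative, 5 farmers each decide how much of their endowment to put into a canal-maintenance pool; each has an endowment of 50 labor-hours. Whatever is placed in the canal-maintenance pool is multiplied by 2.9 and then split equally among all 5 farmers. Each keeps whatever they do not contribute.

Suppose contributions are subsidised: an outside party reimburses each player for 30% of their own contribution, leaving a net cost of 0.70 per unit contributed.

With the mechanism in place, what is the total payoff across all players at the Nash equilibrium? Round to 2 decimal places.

Even with the mechanism, each unit contributed returns only (2.9/5) / 0.70 = 0.8286 per unit of net cost, so contributing nothing is still dominant.
Everyone keeps their endowment and the group total is 5 × 50 = 250.

250.00 labor-hours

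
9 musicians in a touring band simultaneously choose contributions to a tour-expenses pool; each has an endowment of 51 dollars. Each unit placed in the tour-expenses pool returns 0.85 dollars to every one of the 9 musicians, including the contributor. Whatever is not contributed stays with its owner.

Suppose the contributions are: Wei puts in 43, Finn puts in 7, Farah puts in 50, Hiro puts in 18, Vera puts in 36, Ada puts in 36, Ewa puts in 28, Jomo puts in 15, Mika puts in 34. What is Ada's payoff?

Total contributed: 43 + 7 + 50 + 18 + 36 + 36 + 28 + 15 + 34 = 267.
Each receives 0.85 × 267 = 226.95 from the tour-expenses pool.
Ada keeps 51 − 36 = 15, so Ada's payoff is 15 + 226.95 = 241.95.

241.95 dollars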